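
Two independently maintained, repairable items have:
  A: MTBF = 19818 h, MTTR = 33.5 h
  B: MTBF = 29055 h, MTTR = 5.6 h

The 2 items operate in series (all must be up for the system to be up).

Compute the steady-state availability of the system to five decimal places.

0.99812

A(A) = MTBF/(MTBF+MTTR) = 19818/(19818+33.5) = 0.998312
A(B) = MTBF/(MTBF+MTTR) = 29055/(29055+5.6) = 0.999807
Series availability: 0.998312 × 0.999807 = 0.99812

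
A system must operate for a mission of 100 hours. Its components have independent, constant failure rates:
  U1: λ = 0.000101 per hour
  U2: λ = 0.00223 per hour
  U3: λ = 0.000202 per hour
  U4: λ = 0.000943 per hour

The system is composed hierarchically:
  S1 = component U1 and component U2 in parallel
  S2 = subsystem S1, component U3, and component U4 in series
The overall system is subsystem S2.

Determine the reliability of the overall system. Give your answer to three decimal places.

0.890

R(U1) = exp(−0.000101 × 100) = 0.98995
R(U2) = exp(−0.00223 × 100) = 0.80011
R(U3) = exp(−0.000202 × 100) = 0.98000
R(U4) = exp(−0.000943 × 100) = 0.91001
Parallel (U1 and U2): 1 − (1 − 0.98995)(1 − 0.80011) = 0.99799
Series ([0.99799], U3, and U4): 0.99799 × 0.98000 × 0.91001 = 0.890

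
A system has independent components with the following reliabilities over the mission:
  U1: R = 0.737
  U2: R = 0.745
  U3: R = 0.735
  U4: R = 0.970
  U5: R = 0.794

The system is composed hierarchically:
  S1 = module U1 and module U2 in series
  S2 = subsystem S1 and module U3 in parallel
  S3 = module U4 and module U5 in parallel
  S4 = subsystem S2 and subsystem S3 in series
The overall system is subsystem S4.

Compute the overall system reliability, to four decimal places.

Series (U1 and U2): 0.737000 × 0.745000 = 0.549065
Parallel ([0.549065] and U3): 1 − (1 − 0.549065)(1 − 0.735000) = 0.880502
Parallel (U4 and U5): 1 − (1 − 0.970000)(1 − 0.794000) = 0.993820
Series ([0.880502] and [0.993820]): 0.880502 × 0.993820 = 0.8751

0.8751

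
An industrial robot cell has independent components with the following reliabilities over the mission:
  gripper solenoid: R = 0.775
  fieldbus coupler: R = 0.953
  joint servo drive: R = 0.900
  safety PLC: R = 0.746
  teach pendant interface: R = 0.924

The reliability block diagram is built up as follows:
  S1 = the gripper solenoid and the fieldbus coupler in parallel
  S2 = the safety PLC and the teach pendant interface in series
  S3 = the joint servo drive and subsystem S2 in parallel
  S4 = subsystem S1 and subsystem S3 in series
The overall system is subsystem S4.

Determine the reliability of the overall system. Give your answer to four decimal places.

0.9587

Parallel (gripper solenoid and fieldbus coupler): 1 − (1 − 0.775000)(1 − 0.953000) = 0.989425
Series (safety PLC and teach pendant interface): 0.746000 × 0.924000 = 0.689304
Parallel (joint servo drive and [0.689304]): 1 − (1 − 0.900000)(1 − 0.689304) = 0.968930
Series ([0.989425] and [0.968930]): 0.989425 × 0.968930 = 0.9587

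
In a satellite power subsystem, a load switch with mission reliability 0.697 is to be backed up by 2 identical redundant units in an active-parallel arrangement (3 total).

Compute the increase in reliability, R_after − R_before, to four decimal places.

0.2752

R_before = 0.697
R_after = 1 − (1 − 0.697)^3 = 0.9722
ΔR = 0.9722 − 0.697 = 0.2752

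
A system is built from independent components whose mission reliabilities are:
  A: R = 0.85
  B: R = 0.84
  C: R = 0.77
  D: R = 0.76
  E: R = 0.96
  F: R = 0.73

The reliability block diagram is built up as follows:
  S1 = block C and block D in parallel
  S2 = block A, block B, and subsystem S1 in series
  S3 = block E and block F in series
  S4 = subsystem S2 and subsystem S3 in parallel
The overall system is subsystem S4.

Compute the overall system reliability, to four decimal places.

Parallel (C and D): 1 − (1 − 0.770000)(1 − 0.760000) = 0.944800
Series (A, B, and [0.944800]): 0.850000 × 0.840000 × 0.944800 = 0.674587
Series (E and F): 0.960000 × 0.730000 = 0.700800
Parallel ([0.674587] and [0.700800]): 1 − (1 − 0.674587)(1 − 0.700800) = 0.9026

0.9026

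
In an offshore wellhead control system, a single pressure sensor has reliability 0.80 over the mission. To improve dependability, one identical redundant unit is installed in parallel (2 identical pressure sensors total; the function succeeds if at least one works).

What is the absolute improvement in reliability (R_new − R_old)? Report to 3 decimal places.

0.160

R_before = 0.80
R_after = 1 − (1 − 0.80)^2 = 0.960
ΔR = 0.960 − 0.80 = 0.160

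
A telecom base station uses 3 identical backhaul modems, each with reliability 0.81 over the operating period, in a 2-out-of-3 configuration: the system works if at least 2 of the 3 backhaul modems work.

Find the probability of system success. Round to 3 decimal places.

0.905

R = Σ_{i=2}^{3} C(3,i) p^i (1−p)^{3−i} with p = 0.81
C(3,2)·0.81^2·0.19^1 = 0.37398
C(3,3)·0.81^3·0.19^0 = 0.53144
Sum = 0.905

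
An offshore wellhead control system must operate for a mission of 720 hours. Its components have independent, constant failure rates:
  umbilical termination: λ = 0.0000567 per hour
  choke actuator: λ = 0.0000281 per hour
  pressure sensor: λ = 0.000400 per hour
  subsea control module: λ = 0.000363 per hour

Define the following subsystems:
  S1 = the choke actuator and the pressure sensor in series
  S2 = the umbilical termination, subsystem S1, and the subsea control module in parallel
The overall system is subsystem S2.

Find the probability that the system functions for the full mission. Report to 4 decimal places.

R(umbilical termination) = exp(−0.0000567 × 720) = 0.959998
R(choke actuator) = exp(−0.0000281 × 720) = 0.979971
R(pressure sensor) = exp(−0.000400 × 720) = 0.749762
R(subsea control module) = exp(−0.000363 × 720) = 0.770004
Series (choke actuator and pressure sensor): 0.979971 × 0.749762 = 0.734745
Parallel (umbilical termination, [0.734745], and subsea control module): 1 − (1 − 0.959998)(1 − 0.734745)(1 − 0.770004) = 0.9976

0.9976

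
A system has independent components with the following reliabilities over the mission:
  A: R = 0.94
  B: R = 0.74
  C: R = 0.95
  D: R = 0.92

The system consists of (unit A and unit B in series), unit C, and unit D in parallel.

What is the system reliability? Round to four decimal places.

0.9988

Series (A and B): 0.940000 × 0.740000 = 0.695600
Parallel ([0.695600], C, and D): 1 − (1 − 0.695600)(1 − 0.950000)(1 − 0.920000) = 0.9988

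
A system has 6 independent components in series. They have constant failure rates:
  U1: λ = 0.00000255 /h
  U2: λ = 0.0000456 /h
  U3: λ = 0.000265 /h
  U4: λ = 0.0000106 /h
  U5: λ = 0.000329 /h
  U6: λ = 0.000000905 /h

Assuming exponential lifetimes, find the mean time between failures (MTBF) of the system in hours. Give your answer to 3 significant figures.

1530

Series of exponential components: λ_sys = Σ λ_i
λ_sys = 0.00000255 + 0.0000456 + 0.000265 + 0.0000106 + 0.000329 + 0.000000905 = 6.5365e-04 /h
MTBF = 1 / λ_sys = 1530 h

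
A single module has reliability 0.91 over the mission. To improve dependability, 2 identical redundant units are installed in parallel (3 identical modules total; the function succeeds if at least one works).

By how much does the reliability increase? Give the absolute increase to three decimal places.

0.089

R_before = 0.91
R_after = 1 − (1 − 0.91)^3 = 0.999
ΔR = 0.999 − 0.91 = 0.089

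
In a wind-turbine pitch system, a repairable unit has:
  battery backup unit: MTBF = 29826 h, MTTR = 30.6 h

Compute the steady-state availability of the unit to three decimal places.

A(battery backup unit) = MTBF/(MTBF+MTTR) = 29826/(29826+30.6) = 0.999

0.999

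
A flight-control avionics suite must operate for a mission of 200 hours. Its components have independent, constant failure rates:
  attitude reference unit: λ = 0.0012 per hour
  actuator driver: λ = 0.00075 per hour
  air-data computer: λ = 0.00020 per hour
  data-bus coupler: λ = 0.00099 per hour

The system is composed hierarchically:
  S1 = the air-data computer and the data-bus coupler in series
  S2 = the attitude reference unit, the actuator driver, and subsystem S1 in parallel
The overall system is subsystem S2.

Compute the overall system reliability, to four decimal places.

0.9937

R(attitude reference unit) = exp(−0.0012 × 200) = 0.786628
R(actuator driver) = exp(−0.00075 × 200) = 0.860708
R(air-data computer) = exp(−0.00020 × 200) = 0.960789
R(data-bus coupler) = exp(−0.00099 × 200) = 0.820370
Series (air-data computer and data-bus coupler): 0.960789 × 0.820370 = 0.788202
Parallel (attitude reference unit, actuator driver, and [0.788202]): 1 − (1 − 0.786628)(1 − 0.860708)(1 − 0.788202) = 0.9937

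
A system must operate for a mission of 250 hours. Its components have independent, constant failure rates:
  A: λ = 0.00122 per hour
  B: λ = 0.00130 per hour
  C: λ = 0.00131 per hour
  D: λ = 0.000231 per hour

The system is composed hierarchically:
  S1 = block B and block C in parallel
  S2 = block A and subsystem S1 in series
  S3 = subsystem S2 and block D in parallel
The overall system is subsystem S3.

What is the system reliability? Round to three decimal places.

0.982

R(A) = exp(−0.00122 × 250) = 0.73712
R(B) = exp(−0.00130 × 250) = 0.72253
R(C) = exp(−0.00131 × 250) = 0.72072
R(D) = exp(−0.000231 × 250) = 0.94389
Parallel (B and C): 1 − (1 − 0.72253)(1 − 0.72072) = 0.92251
Series (A and [0.92251]): 0.73712 × 0.92251 = 0.68000
Parallel ([0.68000] and D): 1 − (1 − 0.68000)(1 − 0.94389) = 0.982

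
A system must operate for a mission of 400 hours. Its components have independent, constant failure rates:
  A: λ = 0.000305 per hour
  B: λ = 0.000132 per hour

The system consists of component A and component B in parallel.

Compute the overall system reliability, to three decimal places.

R(A) = exp(−0.000305 × 400) = 0.88515
R(B) = exp(−0.000132 × 400) = 0.94857
Parallel (A and B): 1 − (1 − 0.88515)(1 − 0.94857) = 0.994

0.994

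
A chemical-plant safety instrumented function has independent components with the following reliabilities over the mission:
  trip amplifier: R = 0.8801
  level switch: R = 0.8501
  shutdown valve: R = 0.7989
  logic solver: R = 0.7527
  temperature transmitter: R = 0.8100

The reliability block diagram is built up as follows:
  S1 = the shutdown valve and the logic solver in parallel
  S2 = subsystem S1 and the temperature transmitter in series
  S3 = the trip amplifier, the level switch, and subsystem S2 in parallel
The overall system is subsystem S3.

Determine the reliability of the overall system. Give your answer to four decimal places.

Parallel (shutdown valve and logic solver): 1 − (1 − 0.798900)(1 − 0.752700) = 0.950268
Series ([0.950268] and temperature transmitter): 0.950268 × 0.810000 = 0.769717
Parallel (trip amplifier, level switch, and [0.769717]): 1 − (1 − 0.880100)(1 − 0.850100)(1 − 0.769717) = 0.9959

0.9959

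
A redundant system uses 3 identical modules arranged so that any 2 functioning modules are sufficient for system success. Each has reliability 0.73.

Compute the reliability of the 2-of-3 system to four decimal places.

0.8207

R = Σ_{i=2}^{3} C(3,i) p^i (1−p)^{3−i} with p = 0.73
C(3,2)·0.73^2·0.27^1 = 0.431649
C(3,3)·0.73^3·0.27^0 = 0.389017
Sum = 0.8207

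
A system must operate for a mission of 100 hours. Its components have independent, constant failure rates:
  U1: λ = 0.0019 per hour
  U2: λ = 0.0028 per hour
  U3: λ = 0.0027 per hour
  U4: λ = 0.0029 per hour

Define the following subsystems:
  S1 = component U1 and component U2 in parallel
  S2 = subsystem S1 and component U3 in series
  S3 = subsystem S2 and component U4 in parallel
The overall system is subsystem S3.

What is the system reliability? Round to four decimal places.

0.9323

R(U1) = exp(−0.0019 × 100) = 0.826959
R(U2) = exp(−0.0028 × 100) = 0.755784
R(U3) = exp(−0.0027 × 100) = 0.763379
R(U4) = exp(−0.0029 × 100) = 0.748264
Parallel (U1 and U2): 1 − (1 − 0.826959)(1 − 0.755784) = 0.957741
Series ([0.957741] and U3): 0.957741 × 0.763379 = 0.731119
Parallel ([0.731119] and U4): 1 − (1 − 0.731119)(1 − 0.748264) = 0.9323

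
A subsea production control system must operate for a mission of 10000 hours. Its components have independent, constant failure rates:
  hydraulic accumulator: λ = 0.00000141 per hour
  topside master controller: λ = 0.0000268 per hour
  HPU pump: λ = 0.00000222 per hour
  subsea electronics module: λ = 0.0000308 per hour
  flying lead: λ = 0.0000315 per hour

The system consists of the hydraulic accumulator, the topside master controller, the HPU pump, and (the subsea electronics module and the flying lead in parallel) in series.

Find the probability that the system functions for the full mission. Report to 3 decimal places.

R(hydraulic accumulator) = exp(−0.00000141 × 10000) = 0.98600
R(topside master controller) = exp(−0.0000268 × 10000) = 0.76491
R(HPU pump) = exp(−0.00000222 × 10000) = 0.97804
R(subsea electronics module) = exp(−0.0000308 × 10000) = 0.73492
R(flying lead) = exp(−0.0000315 × 10000) = 0.72979
Parallel (subsea electronics module and flying lead): 1 − (1 − 0.73492)(1 − 0.72979) = 0.92837
Series (hydraulic accumulator, topside master controller, HPU pump, and [0.92837]): 0.98600 × 0.76491 × 0.97804 × 0.92837 = 0.685

0.685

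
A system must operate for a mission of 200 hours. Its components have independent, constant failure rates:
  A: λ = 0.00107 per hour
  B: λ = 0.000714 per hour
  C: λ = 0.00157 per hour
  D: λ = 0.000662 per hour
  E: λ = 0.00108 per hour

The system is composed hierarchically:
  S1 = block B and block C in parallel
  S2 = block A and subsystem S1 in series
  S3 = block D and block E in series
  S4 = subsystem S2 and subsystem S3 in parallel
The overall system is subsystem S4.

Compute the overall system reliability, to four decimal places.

R(A) = exp(−0.00107 × 200) = 0.807348
R(B) = exp(−0.000714 × 200) = 0.866927
R(C) = exp(−0.00157 × 200) = 0.730519
R(D) = exp(−0.000662 × 200) = 0.875991
R(E) = exp(−0.00108 × 200) = 0.805735
Parallel (B and C): 1 − (1 − 0.866927)(1 − 0.730519) = 0.964139
Series (A and [0.964139]): 0.807348 × 0.964139 = 0.778396
Series (D and E): 0.875991 × 0.805735 = 0.705817
Parallel ([0.778396] and [0.705817]): 1 − (1 − 0.778396)(1 − 0.705817) = 0.9348

0.9348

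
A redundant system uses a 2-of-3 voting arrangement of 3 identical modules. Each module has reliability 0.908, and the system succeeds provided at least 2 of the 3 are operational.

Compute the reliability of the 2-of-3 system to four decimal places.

R = Σ_{i=2}^{3} C(3,i) p^i (1−p)^{3−i} with p = 0.908
C(3,2)·0.908^2·0.092^1 = 0.227552
C(3,3)·0.908^3·0.092^0 = 0.748613
Sum = 0.9762

0.9762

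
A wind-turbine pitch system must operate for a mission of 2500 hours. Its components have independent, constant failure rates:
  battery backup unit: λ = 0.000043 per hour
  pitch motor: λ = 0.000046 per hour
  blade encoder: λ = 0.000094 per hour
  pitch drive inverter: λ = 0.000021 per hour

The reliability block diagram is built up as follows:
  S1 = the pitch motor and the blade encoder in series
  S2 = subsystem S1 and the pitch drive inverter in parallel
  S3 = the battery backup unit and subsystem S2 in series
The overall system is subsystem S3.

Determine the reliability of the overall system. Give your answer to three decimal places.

0.885

R(battery backup unit) = exp(−0.000043 × 2500) = 0.89808
R(pitch motor) = exp(−0.000046 × 2500) = 0.89137
R(blade encoder) = exp(−0.000094 × 2500) = 0.79057
R(pitch drive inverter) = exp(−0.000021 × 2500) = 0.94885
Series (pitch motor and blade encoder): 0.89137 × 0.79057 = 0.70469
Parallel ([0.70469] and pitch drive inverter): 1 − (1 − 0.70469)(1 − 0.94885) = 0.98489
Series (battery backup unit and [0.98489]): 0.89808 × 0.98489 = 0.885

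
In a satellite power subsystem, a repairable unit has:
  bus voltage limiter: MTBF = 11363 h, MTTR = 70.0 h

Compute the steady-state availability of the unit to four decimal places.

0.9939

A(bus voltage limiter) = MTBF/(MTBF+MTTR) = 11363/(11363+70.0) = 0.9939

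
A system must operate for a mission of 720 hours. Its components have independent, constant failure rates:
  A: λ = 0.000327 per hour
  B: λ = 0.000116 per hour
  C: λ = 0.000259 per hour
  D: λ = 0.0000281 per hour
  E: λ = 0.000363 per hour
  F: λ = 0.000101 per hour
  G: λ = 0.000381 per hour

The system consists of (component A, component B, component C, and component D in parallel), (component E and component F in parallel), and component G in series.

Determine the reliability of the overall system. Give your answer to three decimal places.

R(A) = exp(−0.000327 × 720) = 0.79022
R(B) = exp(−0.000116 × 720) = 0.91987
R(C) = exp(−0.000259 × 720) = 0.82988
R(D) = exp(−0.0000281 × 720) = 0.97997
R(E) = exp(−0.000363 × 720) = 0.77000
R(F) = exp(−0.000101 × 720) = 0.92986
R(G) = exp(−0.000381 × 720) = 0.76009
Parallel (A, B, C, and D): 1 − (1 − 0.79022)(1 − 0.91987)(1 − 0.82988)(1 − 0.97997) = 0.99994
Parallel (E and F): 1 − (1 − 0.77000)(1 − 0.92986) = 0.98387
Series ([0.99994], [0.98387], and G): 0.99994 × 0.98387 × 0.76009 = 0.748

0.748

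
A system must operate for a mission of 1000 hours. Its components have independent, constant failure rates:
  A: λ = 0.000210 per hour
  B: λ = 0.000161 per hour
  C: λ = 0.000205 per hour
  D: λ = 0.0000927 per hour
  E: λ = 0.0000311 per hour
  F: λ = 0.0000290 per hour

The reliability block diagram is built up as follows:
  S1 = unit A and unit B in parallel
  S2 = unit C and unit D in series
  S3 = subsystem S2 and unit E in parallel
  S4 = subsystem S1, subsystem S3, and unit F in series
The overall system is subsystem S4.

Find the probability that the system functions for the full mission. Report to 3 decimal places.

R(A) = exp(−0.000210 × 1000) = 0.81058
R(B) = exp(−0.000161 × 1000) = 0.85129
R(C) = exp(−0.000205 × 1000) = 0.81465
R(D) = exp(−0.0000927 × 1000) = 0.91147
R(E) = exp(−0.0000311 × 1000) = 0.96938
R(F) = exp(−0.0000290 × 1000) = 0.97142
Parallel (A and B): 1 − (1 − 0.81058)(1 − 0.85129) = 0.97183
Series (C and D): 0.81465 × 0.91147 = 0.74253
Parallel ([0.74253] and E): 1 − (1 − 0.74253)(1 − 0.96938) = 0.99212
Series ([0.97183], [0.99212], and F): 0.97183 × 0.99212 × 0.97142 = 0.937

0.937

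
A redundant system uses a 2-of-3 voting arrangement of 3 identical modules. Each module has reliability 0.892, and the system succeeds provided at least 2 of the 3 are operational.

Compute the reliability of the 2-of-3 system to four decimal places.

0.9675

R = Σ_{i=2}^{3} C(3,i) p^i (1−p)^{3−i} with p = 0.892
C(3,2)·0.892^2·0.108^1 = 0.257795
C(3,3)·0.892^3·0.108^0 = 0.709732
Sum = 0.9675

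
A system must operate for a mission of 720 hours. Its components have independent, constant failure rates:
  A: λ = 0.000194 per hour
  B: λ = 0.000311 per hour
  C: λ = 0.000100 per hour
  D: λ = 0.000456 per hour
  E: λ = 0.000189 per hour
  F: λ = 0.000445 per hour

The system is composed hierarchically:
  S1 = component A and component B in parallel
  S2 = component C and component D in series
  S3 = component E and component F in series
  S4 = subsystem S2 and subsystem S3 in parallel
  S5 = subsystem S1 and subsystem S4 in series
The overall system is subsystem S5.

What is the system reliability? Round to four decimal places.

R(A) = exp(−0.000194 × 720) = 0.869636
R(B) = exp(−0.000311 × 720) = 0.799379
R(C) = exp(−0.000100 × 720) = 0.930531
R(D) = exp(−0.000456 × 720) = 0.720133
R(E) = exp(−0.000189 × 720) = 0.872773
R(F) = exp(−0.000445 × 720) = 0.725859
Parallel (A and B): 1 − (1 − 0.869636)(1 − 0.799379) = 0.973846
Series (C and D): 0.930531 × 0.720133 = 0.670106
Series (E and F): 0.872773 × 0.725859 = 0.633510
Parallel ([0.670106] and [0.633510]): 1 − (1 − 0.670106)(1 − 0.633510) = 0.879097
Series ([0.973846] and [0.879097]): 0.973846 × 0.879097 = 0.8561

0.8561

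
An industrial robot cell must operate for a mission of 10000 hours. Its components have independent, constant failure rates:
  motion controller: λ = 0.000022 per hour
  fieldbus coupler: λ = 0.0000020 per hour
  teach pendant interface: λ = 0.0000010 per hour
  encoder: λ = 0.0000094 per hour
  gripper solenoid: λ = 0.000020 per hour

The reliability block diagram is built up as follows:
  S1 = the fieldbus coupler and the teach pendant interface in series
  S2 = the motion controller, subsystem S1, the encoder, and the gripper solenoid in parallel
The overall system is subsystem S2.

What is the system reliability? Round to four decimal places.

R(motion controller) = exp(−0.000022 × 10000) = 0.802519
R(fieldbus coupler) = exp(−0.0000020 × 10000) = 0.980199
R(teach pendant interface) = exp(−0.0000010 × 10000) = 0.990050
R(encoder) = exp(−0.0000094 × 10000) = 0.910283
R(gripper solenoid) = exp(−0.000020 × 10000) = 0.818731
Series (fieldbus coupler and teach pendant interface): 0.980199 × 0.990050 = 0.970446
Parallel (motion controller, [0.970446], encoder, and gripper solenoid): 1 − (1 − 0.802519)(1 − 0.970446)(1 − 0.910283)(1 − 0.818731) = 0.9999

0.9999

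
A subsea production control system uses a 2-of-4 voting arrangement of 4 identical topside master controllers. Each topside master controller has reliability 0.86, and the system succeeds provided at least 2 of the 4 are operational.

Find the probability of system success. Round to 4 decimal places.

R = Σ_{i=2}^{4} C(4,i) p^i (1−p)^{4−i} with p = 0.86
C(4,2)·0.86^2·0.14^2 = 0.086977
C(4,3)·0.86^3·0.14^1 = 0.356191
C(4,4)·0.86^4·0.14^0 = 0.547008
Sum = 0.9902

0.9902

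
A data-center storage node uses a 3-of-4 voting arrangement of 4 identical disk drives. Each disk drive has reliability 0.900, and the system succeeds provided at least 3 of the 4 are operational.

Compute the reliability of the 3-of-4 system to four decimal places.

0.9477

R = Σ_{i=3}^{4} C(4,i) p^i (1−p)^{4−i} with p = 0.900
C(4,3)·0.900^3·0.100^1 = 0.291600
C(4,4)·0.900^4·0.100^0 = 0.656100
Sum = 0.9477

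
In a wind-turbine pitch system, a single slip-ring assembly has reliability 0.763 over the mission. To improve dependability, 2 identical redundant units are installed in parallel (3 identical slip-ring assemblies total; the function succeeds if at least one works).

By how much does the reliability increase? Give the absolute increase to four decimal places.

R_before = 0.763
R_after = 1 − (1 − 0.763)^3 = 0.9867
ΔR = 0.9867 − 0.763 = 0.2237

0.2237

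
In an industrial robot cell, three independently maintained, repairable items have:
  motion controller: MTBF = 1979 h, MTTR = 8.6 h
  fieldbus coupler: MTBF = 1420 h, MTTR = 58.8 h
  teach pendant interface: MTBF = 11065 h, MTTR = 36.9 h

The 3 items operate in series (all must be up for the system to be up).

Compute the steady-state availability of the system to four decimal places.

0.9529

A(motion controller) = MTBF/(MTBF+MTTR) = 1979/(1979+8.6) = 0.995673
A(fieldbus coupler) = MTBF/(MTBF+MTTR) = 1420/(1420+58.8) = 0.960238
A(teach pendant interface) = MTBF/(MTBF+MTTR) = 11065/(11065+36.9) = 0.996676
Series availability: 0.995673 × 0.960238 × 0.996676 = 0.9529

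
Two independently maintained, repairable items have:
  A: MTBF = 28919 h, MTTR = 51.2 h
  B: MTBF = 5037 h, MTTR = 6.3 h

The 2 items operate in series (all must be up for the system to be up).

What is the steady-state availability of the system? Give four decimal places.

0.9970

A(A) = MTBF/(MTBF+MTTR) = 28919/(28919+51.2) = 0.998233
A(B) = MTBF/(MTBF+MTTR) = 5037/(5037+6.3) = 0.998751
Series availability: 0.998233 × 0.998751 = 0.9970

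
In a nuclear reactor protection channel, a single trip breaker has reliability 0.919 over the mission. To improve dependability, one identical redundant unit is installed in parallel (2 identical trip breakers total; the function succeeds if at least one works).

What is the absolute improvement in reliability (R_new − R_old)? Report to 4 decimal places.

0.0744

R_before = 0.919
R_after = 1 − (1 − 0.919)^2 = 0.9934
ΔR = 0.9934 − 0.919 = 0.0744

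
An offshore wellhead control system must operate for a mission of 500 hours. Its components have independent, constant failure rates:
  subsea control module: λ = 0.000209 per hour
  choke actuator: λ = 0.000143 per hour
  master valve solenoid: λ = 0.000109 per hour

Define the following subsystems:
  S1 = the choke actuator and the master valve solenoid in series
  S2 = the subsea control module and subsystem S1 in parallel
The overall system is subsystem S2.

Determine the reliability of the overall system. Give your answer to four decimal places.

0.9883

R(subsea control module) = exp(−0.000209 × 500) = 0.900775
R(choke actuator) = exp(−0.000143 × 500) = 0.930996
R(master valve solenoid) = exp(−0.000109 × 500) = 0.946959
Series (choke actuator and master valve solenoid): 0.930996 × 0.946959 = 0.881615
Parallel (subsea control module and [0.881615]): 1 − (1 − 0.900775)(1 − 0.881615) = 0.9883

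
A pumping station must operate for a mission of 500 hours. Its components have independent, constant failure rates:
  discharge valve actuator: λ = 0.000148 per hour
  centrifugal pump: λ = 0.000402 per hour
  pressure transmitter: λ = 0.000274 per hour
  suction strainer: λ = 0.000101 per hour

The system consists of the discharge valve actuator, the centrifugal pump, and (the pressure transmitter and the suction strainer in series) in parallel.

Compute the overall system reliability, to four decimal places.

0.9978

R(discharge valve actuator) = exp(−0.000148 × 500) = 0.928672
R(centrifugal pump) = exp(−0.000402 × 500) = 0.817912
R(pressure transmitter) = exp(−0.000274 × 500) = 0.871970
R(suction strainer) = exp(−0.000101 × 500) = 0.950754
Series (pressure transmitter and suction strainer): 0.871970 × 0.950754 = 0.829029
Parallel (discharge valve actuator, centrifugal pump, and [0.829029]): 1 − (1 − 0.928672)(1 − 0.817912)(1 − 0.829029) = 0.9978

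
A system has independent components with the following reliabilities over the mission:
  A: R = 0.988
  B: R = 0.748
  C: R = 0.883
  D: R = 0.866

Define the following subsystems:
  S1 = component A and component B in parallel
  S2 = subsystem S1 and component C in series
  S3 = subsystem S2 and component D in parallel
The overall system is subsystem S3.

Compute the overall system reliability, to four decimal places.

0.9840

Parallel (A and B): 1 − (1 − 0.988000)(1 − 0.748000) = 0.996976
Series ([0.996976] and C): 0.996976 × 0.883000 = 0.880330
Parallel ([0.880330] and D): 1 − (1 − 0.880330)(1 − 0.866000) = 0.9840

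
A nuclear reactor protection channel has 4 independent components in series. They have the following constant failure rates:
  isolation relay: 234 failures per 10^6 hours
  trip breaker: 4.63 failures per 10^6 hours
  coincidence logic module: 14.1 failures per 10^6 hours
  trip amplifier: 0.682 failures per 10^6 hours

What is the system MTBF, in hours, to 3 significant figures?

3950

Series of exponential components: λ_sys = Σ λ_i
λ_sys = 0.000234 + 0.00000463 + 0.0000141 + 0.000000682 = 2.5341e-04 /h
MTBF = 1 / λ_sys = 3950 h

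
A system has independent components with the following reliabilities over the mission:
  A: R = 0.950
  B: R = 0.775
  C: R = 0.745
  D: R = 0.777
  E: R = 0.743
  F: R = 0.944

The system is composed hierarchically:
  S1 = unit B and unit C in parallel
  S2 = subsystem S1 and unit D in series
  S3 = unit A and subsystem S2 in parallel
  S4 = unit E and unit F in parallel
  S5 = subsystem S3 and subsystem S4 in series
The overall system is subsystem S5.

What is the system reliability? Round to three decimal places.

0.972

Parallel (B and C): 1 − (1 − 0.77500)(1 − 0.74500) = 0.94263
Series ([0.94263] and D): 0.94263 × 0.77700 = 0.73242
Parallel (A and [0.73242]): 1 − (1 − 0.95000)(1 − 0.73242) = 0.98662
Parallel (E and F): 1 − (1 − 0.74300)(1 − 0.94400) = 0.98561
Series ([0.98662] and [0.98561]): 0.98662 × 0.98561 = 0.972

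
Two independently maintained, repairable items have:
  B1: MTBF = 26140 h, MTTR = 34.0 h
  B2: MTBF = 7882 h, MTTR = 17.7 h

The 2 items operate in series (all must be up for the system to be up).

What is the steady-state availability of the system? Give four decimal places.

0.9965

A(B1) = MTBF/(MTBF+MTTR) = 26140/(26140+34.0) = 0.998701
A(B2) = MTBF/(MTBF+MTTR) = 7882/(7882+17.7) = 0.997759
Series availability: 0.998701 × 0.997759 = 0.9965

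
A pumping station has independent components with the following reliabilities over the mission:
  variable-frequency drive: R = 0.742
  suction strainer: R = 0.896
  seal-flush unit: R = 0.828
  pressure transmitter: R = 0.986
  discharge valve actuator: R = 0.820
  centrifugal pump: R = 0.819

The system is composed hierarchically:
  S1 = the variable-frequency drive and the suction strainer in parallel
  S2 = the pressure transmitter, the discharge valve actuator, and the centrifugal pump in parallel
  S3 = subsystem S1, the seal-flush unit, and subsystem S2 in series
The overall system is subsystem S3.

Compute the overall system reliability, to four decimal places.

0.8054

Parallel (variable-frequency drive and suction strainer): 1 − (1 − 0.742000)(1 − 0.896000) = 0.973168
Parallel (pressure transmitter, discharge valve actuator, and centrifugal pump): 1 − (1 − 0.986000)(1 − 0.820000)(1 − 0.819000) = 0.999544
Series ([0.973168], seal-flush unit, and [0.999544]): 0.973168 × 0.828000 × 0.999544 = 0.8054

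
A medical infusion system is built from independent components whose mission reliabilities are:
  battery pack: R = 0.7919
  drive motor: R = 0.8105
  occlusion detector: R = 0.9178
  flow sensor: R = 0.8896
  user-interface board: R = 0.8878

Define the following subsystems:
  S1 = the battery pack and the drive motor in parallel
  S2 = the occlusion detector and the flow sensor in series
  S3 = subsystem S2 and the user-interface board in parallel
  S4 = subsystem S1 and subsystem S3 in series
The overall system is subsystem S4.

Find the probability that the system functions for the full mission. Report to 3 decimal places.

Parallel (battery pack and drive motor): 1 − (1 − 0.79190)(1 − 0.81050) = 0.96057
Series (occlusion detector and flow sensor): 0.91780 × 0.88960 = 0.81647
Parallel ([0.81647] and user-interface board): 1 − (1 − 0.81647)(1 − 0.88780) = 0.97941
Series ([0.96057] and [0.97941]): 0.96057 × 0.97941 = 0.941

0.941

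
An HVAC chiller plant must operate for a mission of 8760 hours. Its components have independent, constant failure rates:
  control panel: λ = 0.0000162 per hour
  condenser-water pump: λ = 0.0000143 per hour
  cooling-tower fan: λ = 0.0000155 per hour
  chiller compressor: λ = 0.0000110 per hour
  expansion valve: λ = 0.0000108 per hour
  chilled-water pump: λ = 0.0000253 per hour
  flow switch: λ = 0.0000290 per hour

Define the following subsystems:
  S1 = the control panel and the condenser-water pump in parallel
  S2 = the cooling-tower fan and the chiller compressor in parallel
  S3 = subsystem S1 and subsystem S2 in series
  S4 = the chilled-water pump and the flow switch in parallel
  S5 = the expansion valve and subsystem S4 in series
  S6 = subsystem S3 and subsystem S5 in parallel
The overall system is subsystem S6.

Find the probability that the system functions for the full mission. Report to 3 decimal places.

R(control panel) = exp(−0.0000162 × 8760) = 0.86770
R(condenser-water pump) = exp(−0.0000143 × 8760) = 0.88226
R(cooling-tower fan) = exp(−0.0000155 × 8760) = 0.87303
R(chiller compressor) = exp(−0.0000110 × 8760) = 0.90814
R(expansion valve) = exp(−0.0000108 × 8760) = 0.90973
R(chilled-water pump) = exp(−0.0000253 × 8760) = 0.80121
R(flow switch) = exp(−0.0000290 × 8760) = 0.77566
Parallel (control panel and condenser-water pump): 1 − (1 − 0.86770)(1 − 0.88226) = 0.98442
Parallel (cooling-tower fan and chiller compressor): 1 − (1 − 0.87303)(1 − 0.90814) = 0.98834
Series ([0.98442] and [0.98834]): 0.98442 × 0.98834 = 0.97294
Parallel (chilled-water pump and flow switch): 1 − (1 − 0.80121)(1 − 0.77566) = 0.95540
Series (expansion valve and [0.95540]): 0.90973 × 0.95540 = 0.86916
Parallel ([0.97294] and [0.86916]): 1 − (1 − 0.97294)(1 − 0.86916) = 0.996

0.996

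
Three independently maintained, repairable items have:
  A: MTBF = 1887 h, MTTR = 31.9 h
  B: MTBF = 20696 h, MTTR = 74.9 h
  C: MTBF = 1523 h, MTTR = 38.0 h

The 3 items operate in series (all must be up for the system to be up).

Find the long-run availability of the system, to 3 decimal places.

A(A) = MTBF/(MTBF+MTTR) = 1887/(1887+31.9) = 0.983376
A(B) = MTBF/(MTBF+MTTR) = 20696/(20696+74.9) = 0.996394
A(C) = MTBF/(MTBF+MTTR) = 1523/(1523+38.0) = 0.975657
Series availability: 0.983376 × 0.996394 × 0.975657 = 0.956

0.956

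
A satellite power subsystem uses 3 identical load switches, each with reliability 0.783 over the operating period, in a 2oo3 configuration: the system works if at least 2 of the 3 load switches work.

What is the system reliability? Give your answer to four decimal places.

0.8792

R = Σ_{i=2}^{3} C(3,i) p^i (1−p)^{3−i} with p = 0.783
C(3,2)·0.783^2·0.217^1 = 0.399121
C(3,3)·0.783^3·0.217^0 = 0.480049
Sum = 0.8792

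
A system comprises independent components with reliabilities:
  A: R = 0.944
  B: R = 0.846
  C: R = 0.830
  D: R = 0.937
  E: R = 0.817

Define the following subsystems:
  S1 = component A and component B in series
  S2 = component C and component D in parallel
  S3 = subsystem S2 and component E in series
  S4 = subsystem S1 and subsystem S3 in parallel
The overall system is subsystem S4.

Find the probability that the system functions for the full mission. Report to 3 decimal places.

0.961

Series (A and B): 0.94400 × 0.84600 = 0.79862
Parallel (C and D): 1 − (1 − 0.83000)(1 − 0.93700) = 0.98929
Series ([0.98929] and E): 0.98929 × 0.81700 = 0.80825
Parallel ([0.79862] and [0.80825]): 1 − (1 − 0.79862)(1 − 0.80825) = 0.961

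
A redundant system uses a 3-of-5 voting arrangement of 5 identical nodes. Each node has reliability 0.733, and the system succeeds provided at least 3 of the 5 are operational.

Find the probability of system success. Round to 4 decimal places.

0.8777

R = Σ_{i=3}^{5} C(5,i) p^i (1−p)^{5−i} with p = 0.733
C(5,3)·0.733^3·0.267^2 = 0.280759
C(5,4)·0.733^4·0.267^1 = 0.385387
C(5,5)·0.733^5·0.267^0 = 0.211602
Sum = 0.8777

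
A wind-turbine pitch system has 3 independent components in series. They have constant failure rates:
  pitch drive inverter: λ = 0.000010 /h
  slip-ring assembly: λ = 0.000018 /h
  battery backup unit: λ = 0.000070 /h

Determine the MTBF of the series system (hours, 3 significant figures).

10200

Series of exponential components: λ_sys = Σ λ_i
λ_sys = 0.000010 + 0.000018 + 0.000070 = 9.8000e-05 /h
MTBF = 1 / λ_sys = 10200 h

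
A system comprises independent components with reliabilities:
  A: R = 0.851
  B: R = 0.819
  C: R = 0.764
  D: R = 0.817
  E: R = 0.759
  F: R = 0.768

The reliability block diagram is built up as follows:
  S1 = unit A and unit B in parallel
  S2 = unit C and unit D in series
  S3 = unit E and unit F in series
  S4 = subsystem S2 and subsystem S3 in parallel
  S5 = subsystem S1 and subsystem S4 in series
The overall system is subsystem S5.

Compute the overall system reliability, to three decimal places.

Parallel (A and B): 1 − (1 − 0.85100)(1 − 0.81900) = 0.97303
Series (C and D): 0.76400 × 0.81700 = 0.62419
Series (E and F): 0.75900 × 0.76800 = 0.58291
Parallel ([0.62419] and [0.58291]): 1 − (1 − 0.62419)(1 − 0.58291) = 0.84325
Series ([0.97303] and [0.84325]): 0.97303 × 0.84325 = 0.821

0.821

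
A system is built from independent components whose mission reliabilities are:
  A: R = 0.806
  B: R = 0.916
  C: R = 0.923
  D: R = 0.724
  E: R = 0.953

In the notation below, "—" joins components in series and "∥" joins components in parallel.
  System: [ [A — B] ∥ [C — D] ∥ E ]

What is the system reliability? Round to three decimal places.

0.996

Series (A and B): 0.80600 × 0.91600 = 0.73830
Series (C and D): 0.92300 × 0.72400 = 0.66825
Parallel ([0.73830], [0.66825], and E): 1 − (1 − 0.73830)(1 − 0.66825)(1 − 0.95300) = 0.996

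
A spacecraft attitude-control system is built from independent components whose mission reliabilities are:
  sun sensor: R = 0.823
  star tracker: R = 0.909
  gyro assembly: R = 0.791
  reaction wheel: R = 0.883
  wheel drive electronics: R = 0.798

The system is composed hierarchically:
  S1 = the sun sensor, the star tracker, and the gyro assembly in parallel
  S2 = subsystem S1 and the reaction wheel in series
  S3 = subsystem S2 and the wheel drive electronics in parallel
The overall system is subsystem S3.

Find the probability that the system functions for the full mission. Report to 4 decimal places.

0.9758

Parallel (sun sensor, star tracker, and gyro assembly): 1 − (1 − 0.823000)(1 − 0.909000)(1 − 0.791000) = 0.996634
Series ([0.996634] and reaction wheel): 0.996634 × 0.883000 = 0.880028
Parallel ([0.880028] and wheel drive electronics): 1 − (1 − 0.880028)(1 − 0.798000) = 0.9758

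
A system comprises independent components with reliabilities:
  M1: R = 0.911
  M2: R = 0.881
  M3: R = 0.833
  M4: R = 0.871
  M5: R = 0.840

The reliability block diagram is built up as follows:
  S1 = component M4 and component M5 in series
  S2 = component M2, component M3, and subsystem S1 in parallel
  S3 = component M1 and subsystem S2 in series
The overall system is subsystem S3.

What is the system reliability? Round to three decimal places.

0.906

Series (M4 and M5): 0.87100 × 0.84000 = 0.73164
Parallel (M2, M3, and [0.73164]): 1 − (1 − 0.88100)(1 − 0.83300)(1 − 0.73164) = 0.99467
Series (M1 and [0.99467]): 0.91100 × 0.99467 = 0.906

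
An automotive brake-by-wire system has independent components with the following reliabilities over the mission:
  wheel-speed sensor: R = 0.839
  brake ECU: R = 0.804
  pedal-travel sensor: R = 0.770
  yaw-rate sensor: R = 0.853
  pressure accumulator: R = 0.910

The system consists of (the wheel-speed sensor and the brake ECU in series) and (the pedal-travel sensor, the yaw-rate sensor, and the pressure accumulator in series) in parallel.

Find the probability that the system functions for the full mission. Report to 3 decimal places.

0.869

Series (wheel-speed sensor and brake ECU): 0.83900 × 0.80400 = 0.67456
Series (pedal-travel sensor, yaw-rate sensor, and pressure accumulator): 0.77000 × 0.85300 × 0.91000 = 0.59770
Parallel ([0.67456] and [0.59770]): 1 − (1 − 0.67456)(1 − 0.59770) = 0.869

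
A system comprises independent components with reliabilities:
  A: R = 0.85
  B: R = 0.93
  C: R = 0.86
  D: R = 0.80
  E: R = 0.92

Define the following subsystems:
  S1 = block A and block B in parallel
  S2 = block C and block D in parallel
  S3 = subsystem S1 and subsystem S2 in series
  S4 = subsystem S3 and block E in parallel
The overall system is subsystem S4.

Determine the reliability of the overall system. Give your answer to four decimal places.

0.9969

Parallel (A and B): 1 − (1 − 0.850000)(1 − 0.930000) = 0.989500
Parallel (C and D): 1 − (1 − 0.860000)(1 − 0.800000) = 0.972000
Series ([0.989500] and [0.972000]): 0.989500 × 0.972000 = 0.961794
Parallel ([0.961794] and E): 1 − (1 − 0.961794)(1 − 0.920000) = 0.9969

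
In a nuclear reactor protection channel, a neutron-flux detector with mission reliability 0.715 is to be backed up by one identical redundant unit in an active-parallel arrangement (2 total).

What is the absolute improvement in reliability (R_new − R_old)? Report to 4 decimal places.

R_before = 0.715
R_after = 1 − (1 − 0.715)^2 = 0.9188
ΔR = 0.9188 − 0.715 = 0.2038

0.2038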